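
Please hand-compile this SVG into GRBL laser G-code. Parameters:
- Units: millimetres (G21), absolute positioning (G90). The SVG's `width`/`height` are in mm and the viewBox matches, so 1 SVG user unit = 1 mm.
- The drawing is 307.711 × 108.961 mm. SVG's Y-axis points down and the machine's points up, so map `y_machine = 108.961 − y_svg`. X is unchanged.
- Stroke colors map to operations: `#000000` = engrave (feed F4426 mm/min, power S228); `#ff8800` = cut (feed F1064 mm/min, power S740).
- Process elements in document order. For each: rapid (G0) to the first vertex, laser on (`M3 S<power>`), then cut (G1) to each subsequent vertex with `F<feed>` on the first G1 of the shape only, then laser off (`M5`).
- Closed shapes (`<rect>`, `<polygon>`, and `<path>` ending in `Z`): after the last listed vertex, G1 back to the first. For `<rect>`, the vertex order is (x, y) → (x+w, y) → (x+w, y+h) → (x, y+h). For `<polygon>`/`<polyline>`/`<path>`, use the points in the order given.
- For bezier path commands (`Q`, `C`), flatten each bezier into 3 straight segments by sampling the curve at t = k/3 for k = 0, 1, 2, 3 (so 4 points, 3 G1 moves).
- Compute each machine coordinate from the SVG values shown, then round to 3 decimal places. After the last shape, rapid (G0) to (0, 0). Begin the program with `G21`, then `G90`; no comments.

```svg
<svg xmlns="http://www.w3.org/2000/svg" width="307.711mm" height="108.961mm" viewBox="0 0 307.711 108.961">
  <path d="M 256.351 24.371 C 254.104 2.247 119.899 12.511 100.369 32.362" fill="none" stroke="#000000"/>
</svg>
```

Since the viewBox matches the mm dimensions, user units are millimetres directly. The only transform is the Y-flip y_m = 108.961 − y_svg.

Shape 1 is a cubic bezier drawn with `<path>`. Its stroke #000000 means engrave at S228, F4426. After flipping Y the toolpath is (256.351,84.590) → (219.253,96.762) → (148.989,92.410) → (100.369,76.599).

G21
G90
G0 X256.351 Y84.590
M3 S228
G1 X219.253 Y96.762 F4426
G1 X148.989 Y92.410
G1 X100.369 Y76.599
M5
G0 X0.000 Y0.000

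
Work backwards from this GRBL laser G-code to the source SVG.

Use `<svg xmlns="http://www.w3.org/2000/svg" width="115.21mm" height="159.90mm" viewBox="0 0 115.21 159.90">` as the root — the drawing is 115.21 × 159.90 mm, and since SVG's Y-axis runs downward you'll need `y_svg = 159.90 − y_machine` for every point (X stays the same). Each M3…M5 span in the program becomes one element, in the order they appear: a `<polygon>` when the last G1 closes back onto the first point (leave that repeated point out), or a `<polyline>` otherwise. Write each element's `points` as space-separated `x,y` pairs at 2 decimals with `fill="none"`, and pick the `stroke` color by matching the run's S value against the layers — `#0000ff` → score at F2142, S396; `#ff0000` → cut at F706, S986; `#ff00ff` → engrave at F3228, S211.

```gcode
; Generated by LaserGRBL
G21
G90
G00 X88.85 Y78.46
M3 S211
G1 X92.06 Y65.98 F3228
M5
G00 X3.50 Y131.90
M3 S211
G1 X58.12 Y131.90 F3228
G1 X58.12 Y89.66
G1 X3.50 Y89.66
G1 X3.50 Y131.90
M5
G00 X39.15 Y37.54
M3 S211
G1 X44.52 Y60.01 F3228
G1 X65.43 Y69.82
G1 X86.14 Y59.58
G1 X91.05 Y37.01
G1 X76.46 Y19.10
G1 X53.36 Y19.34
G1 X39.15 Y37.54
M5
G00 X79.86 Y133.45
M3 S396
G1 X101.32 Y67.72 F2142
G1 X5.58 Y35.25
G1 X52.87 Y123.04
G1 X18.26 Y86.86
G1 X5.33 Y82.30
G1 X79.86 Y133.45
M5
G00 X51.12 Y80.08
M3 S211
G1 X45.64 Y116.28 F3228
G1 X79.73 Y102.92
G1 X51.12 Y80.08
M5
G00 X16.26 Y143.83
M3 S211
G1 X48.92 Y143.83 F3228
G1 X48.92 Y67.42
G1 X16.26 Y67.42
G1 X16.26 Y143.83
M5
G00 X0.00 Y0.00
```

y_svg = 159.90 − y_m.

[1] S211→`#ff00ff` (engrave); open run; points: 88.85,81.44 92.06,93.92

[2] S211→`#ff00ff` (engrave); closed run; points: 3.50,28.00 58.12,28.00 58.12,70.24 3.50,70.24

[3] S211→`#ff00ff` (engrave); closed run; points: 39.15,122.36 44.52,99.89 65.43,90.08 86.14,100.32 91.05,122.89 76.46,140.80 53.36,140.56

[4] S396→`#0000ff` (score); closed run; points: 79.86,26.45 101.32,92.18 5.58,124.65 52.87,36.86 18.26,73.04 5.33,77.60

[5] S211→`#ff00ff` (engrave); closed run; points: 51.12,79.82 45.64,43.62 79.73,56.98

[6] S211→`#ff00ff` (engrave); closed run; points: 16.26,16.07 48.92,16.07 48.92,92.48 16.26,92.48

<svg xmlns="http://www.w3.org/2000/svg" width="115.21mm" height="159.90mm" viewBox="0 0 115.21 159.90">
  <polyline points="88.85,81.44 92.06,93.92" fill="none" stroke="#ff00ff"/>
  <polygon points="3.50,28.00 58.12,28.00 58.12,70.24 3.50,70.24" fill="none" stroke="#ff00ff"/>
  <polygon points="39.15,122.36 44.52,99.89 65.43,90.08 86.14,100.32 91.05,122.89 76.46,140.80 53.36,140.56" fill="none" stroke="#ff00ff"/>
  <polygon points="79.86,26.45 101.32,92.18 5.58,124.65 52.87,36.86 18.26,73.04 5.33,77.60" fill="none" stroke="#0000ff"/>
  <polygon points="51.12,79.82 45.64,43.62 79.73,56.98" fill="none" stroke="#ff00ff"/>
  <polygon points="16.26,16.07 48.92,16.07 48.92,92.48 16.26,92.48" fill="none" stroke="#ff00ff"/>
</svg>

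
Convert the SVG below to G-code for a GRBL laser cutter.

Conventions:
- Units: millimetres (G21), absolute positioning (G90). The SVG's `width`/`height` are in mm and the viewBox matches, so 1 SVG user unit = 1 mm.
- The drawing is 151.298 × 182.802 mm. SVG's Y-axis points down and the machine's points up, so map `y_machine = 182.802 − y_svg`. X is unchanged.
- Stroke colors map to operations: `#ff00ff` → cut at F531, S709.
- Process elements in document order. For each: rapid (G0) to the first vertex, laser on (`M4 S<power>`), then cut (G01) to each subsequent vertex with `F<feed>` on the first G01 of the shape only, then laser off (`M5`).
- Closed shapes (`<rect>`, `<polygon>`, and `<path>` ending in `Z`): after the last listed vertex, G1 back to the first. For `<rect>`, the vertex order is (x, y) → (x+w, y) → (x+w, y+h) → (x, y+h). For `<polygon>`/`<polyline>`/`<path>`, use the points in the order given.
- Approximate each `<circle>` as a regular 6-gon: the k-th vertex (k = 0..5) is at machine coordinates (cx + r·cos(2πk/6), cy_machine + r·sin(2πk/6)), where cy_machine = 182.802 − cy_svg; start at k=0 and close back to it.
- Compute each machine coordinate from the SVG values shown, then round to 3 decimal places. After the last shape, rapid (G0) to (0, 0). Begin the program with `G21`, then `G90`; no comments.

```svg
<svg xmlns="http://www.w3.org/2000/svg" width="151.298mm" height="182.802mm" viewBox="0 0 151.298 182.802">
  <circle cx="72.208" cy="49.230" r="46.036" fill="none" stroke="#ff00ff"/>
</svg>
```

1 u = 1 mm; y_m = 182.802 − y.

[1] `<circle>` circle, #ff00ff→cut S709 F531: (118.244,133.572) → (95.226,173.440) → (49.190,173.440) → (26.172,133.572) → (49.190,93.704) → (95.226,93.704) → (118.244,133.572) (closed)

G21
G90
G0 X118.244 Y133.572
M4 S709
G01 X95.226 Y173.440 F531
G01 X49.190 Y173.440
G01 X26.172 Y133.572
G01 X49.190 Y93.704
G01 X95.226 Y93.704
G01 X118.244 Y133.572
M5
G0 X0.000 Y0.000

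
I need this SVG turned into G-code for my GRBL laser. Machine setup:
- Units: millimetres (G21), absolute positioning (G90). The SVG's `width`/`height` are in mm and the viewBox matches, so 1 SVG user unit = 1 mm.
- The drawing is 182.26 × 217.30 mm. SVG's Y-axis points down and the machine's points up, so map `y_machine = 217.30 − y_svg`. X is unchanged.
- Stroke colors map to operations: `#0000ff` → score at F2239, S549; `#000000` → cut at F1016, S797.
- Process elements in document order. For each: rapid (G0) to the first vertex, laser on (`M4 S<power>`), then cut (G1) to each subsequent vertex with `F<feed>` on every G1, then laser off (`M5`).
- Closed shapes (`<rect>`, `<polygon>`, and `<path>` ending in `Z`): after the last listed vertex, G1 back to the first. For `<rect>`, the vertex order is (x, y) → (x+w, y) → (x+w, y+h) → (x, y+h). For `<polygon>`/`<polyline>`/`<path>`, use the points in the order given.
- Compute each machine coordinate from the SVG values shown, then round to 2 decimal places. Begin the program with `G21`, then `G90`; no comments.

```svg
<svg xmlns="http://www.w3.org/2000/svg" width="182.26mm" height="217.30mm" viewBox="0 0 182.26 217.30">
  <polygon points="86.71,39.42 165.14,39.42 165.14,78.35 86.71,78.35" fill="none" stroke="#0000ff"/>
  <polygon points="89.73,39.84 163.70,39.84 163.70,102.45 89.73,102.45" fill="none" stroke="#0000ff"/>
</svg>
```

viewBox `0 0 182.26 217.30` with mm width/height → 1 unit = 1 mm. Flip: y_m = 217.30 − y_svg.

**Shape 1** — `<polygon>` rectangle, stroke `#0000ff` → score (S549, F2239). Machine vertices: (86.71,177.88) → (165.14,177.88) → (165.14,138.95) → (86.71,138.95) → (86.71,177.88). Closed: final G1 returns to the first vertex.

**Shape 2** — `<polygon>` rectangle, stroke `#0000ff` → score (S549, F2239). Machine vertices: (89.73,177.46) → (163.70,177.46) → (163.70,114.85) → (89.73,114.85) → (89.73,177.46). Closed: final G1 returns to the first vertex.

G21
G90
G0 X86.71 Y177.88
M4 S549
G1 X165.14 Y177.88 F2239
G1 X165.14 Y138.95 F2239
G1 X86.71 Y138.95 F2239
G1 X86.71 Y177.88 F2239
M5
G0 X89.73 Y177.46
M4 S549
G1 X163.70 Y177.46 F2239
G1 X163.70 Y114.85 F2239
G1 X89.73 Y114.85 F2239
G1 X89.73 Y177.46 F2239
M5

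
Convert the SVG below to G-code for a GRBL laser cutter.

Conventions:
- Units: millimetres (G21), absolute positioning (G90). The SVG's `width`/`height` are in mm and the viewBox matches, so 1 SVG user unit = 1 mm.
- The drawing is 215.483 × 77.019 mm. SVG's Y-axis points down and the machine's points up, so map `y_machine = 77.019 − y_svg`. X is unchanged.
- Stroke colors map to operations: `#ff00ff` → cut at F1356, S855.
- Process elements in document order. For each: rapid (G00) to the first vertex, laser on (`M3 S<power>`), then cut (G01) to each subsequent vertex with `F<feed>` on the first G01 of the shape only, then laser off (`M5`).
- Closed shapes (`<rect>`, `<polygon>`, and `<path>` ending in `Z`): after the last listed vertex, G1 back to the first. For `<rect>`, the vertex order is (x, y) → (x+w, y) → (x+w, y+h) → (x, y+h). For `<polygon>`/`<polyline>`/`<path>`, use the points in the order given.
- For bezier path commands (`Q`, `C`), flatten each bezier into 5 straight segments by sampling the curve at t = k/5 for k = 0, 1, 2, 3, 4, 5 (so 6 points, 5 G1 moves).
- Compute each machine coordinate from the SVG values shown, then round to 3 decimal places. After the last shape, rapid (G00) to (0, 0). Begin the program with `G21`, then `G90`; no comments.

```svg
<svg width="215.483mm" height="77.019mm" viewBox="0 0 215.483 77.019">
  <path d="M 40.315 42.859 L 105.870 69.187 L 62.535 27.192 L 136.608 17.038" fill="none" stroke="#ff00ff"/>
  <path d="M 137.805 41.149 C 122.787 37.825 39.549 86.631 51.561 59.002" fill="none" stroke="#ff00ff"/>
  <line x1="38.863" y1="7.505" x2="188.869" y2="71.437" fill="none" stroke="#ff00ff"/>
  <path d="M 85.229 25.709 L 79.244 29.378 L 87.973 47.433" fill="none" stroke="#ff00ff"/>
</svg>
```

Since the viewBox matches the mm dimensions, user units are millimetres directly. The only transform is the Y-flip y_m = 77.019 − y_svg.

Shape 1 is a open polyline drawn with `<path>`. Its stroke #ff00ff means cut at S855, F1356. After flipping Y the toolpath is (40.315,34.160) → (105.870,7.832) → (62.535,49.827) → (136.608,59.981).

Shape 2 is a cubic bezier drawn with `<path>`. Its stroke #ff00ff means cut at S855, F1356. After flipping Y the toolpath is (137.805,35.870) → (121.916,32.637) → (97.500,23.065) → (72.405,13.323) → (54.476,9.583) → (51.561,18.017).

Shape 3 is a line segment drawn with `<line>`. Its stroke #ff00ff means cut at S855, F1356. After flipping Y the toolpath is (38.863,69.514) → (188.869,5.582).

Shape 4 is a open polyline drawn with `<path>`. Its stroke #ff00ff means cut at S855, F1356. After flipping Y the toolpath is (85.229,51.310) → (79.244,47.641) → (87.973,29.586).

G21
G90
G00 X40.315 Y34.160
M3 S855
G01 X105.870 Y7.832 F1356
G01 X62.535 Y49.827
G01 X136.608 Y59.981
M5
G00 X137.805 Y35.870
M3 S855
G01 X121.916 Y32.637 F1356
G01 X97.500 Y23.065
G01 X72.405 Y13.323
G01 X54.476 Y9.583
G01 X51.561 Y18.017
M5
G00 X38.863 Y69.514
M3 S855
G01 X188.869 Y5.582 F1356
M5
G00 X85.229 Y51.310
M3 S855
G01 X79.244 Y47.641 F1356
G01 X87.973 Y29.586
M5
G00 X0.000 Y0.000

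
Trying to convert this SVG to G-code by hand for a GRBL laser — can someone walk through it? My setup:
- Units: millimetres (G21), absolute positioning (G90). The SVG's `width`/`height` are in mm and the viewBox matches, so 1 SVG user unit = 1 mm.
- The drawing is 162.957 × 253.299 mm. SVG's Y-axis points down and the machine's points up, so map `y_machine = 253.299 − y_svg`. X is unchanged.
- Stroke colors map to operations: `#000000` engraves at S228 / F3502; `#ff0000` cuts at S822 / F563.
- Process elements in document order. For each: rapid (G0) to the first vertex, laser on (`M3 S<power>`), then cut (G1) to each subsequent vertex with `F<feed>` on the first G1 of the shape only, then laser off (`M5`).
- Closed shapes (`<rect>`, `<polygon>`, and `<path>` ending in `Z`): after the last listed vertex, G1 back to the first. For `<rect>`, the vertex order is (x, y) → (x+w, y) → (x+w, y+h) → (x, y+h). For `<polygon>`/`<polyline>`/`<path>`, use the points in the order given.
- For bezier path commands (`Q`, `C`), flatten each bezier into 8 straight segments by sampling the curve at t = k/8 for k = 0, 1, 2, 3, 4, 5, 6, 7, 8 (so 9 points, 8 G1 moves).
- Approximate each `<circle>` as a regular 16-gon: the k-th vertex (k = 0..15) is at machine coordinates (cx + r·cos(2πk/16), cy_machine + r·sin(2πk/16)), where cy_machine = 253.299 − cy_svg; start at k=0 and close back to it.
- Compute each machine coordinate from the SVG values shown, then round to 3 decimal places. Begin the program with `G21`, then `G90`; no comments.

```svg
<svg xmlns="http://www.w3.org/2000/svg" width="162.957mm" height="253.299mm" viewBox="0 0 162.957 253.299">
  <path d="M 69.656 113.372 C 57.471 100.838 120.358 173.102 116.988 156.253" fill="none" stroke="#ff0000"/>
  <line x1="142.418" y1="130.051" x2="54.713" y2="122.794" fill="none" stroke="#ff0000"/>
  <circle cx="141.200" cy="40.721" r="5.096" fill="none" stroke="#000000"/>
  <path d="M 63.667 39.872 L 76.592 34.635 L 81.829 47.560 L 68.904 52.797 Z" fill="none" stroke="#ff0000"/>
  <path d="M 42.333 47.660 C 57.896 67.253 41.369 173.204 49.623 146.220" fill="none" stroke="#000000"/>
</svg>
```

viewBox `0 0 162.957 253.299` with mm width/height → 1 unit = 1 mm. Flip: y_m = 253.299 − y_svg.

**Shape 1** — `<path>` cubic bezier, stroke `#ff0000` → cut (S822, F563). Control points (SVG): P0=(69.656,113.372), P1=(57.471,100.838), P2=(120.358,173.102), P3=(116.988,156.253); sampled at t=k/8. Machine vertices: (69.656,139.927) → (68.330,140.992) → (72.385,136.145) → (80.166,127.425) → (90.016,116.868) → (100.280,106.514) → (109.301,98.401) → (115.422,94.565) → (116.988,97.046). Open path.

**Shape 2** — `<line>` line segment, stroke `#ff0000` → cut (S822, F563). Machine vertices: (142.418,123.248) → (54.713,130.505). Open path.

**Shape 3** — `<circle>` circle, stroke `#000000` → engrave (S228, F3502). Machine vertices: (146.296,212.578) → (145.908,214.528) → (144.803,216.181) → (143.150,217.286) → (141.200,217.674) → (139.250,217.286) → (137.597,216.181) → (136.492,214.528) → (136.104,212.578) → (136.492,210.628) → (137.597,208.975) → (139.250,207.870) → (141.200,207.482) → (143.150,207.870) → (144.803,208.975) → (145.908,210.628) → (146.296,212.578). Closed: final G1 returns to the first vertex.

**Shape 4** — `<path>` regular polygon, stroke `#ff0000` → cut (S822, F563). Machine vertices: (63.667,213.427) → (76.592,218.664) → (81.829,205.739) → (68.904,200.502) → (63.667,213.427). Closed: final G1 returns to the first vertex.

**Shape 5** — `<path>` cubic bezier, stroke `#000000` → engrave (S228, F3502). Control points (SVG): P0=(42.333,47.660), P1=(57.896,67.253), P2=(41.369,173.204), P3=(49.623,146.220); sampled at t=k/8. Machine vertices: (42.333,205.639) → (46.776,194.672) → (48.877,178.179) → (49.302,158.729) → (48.719,138.893) → (47.793,121.240) → (47.190,108.340) → (47.578,102.763) → (49.623,107.079). Open path.

G21
G90
G0 X69.656 Y139.927
M3 S822
G1 X68.330 Y140.992 F563
G1 X72.385 Y136.145
G1 X80.166 Y127.425
G1 X90.016 Y116.868
G1 X100.280 Y106.514
G1 X109.301 Y98.401
G1 X115.422 Y94.565
G1 X116.988 Y97.046
M5
G0 X142.418 Y123.248
M3 S822
G1 X54.713 Y130.505 F563
M5
G0 X146.296 Y212.578
M3 S228
G1 X145.908 Y214.528 F3502
G1 X144.803 Y216.181
G1 X143.150 Y217.286
G1 X141.200 Y217.674
G1 X139.250 Y217.286
G1 X137.597 Y216.181
G1 X136.492 Y214.528
G1 X136.104 Y212.578
G1 X136.492 Y210.628
G1 X137.597 Y208.975
G1 X139.250 Y207.870
G1 X141.200 Y207.482
G1 X143.150 Y207.870
G1 X144.803 Y208.975
G1 X145.908 Y210.628
G1 X146.296 Y212.578
M5
G0 X63.667 Y213.427
M3 S822
G1 X76.592 Y218.664 F563
G1 X81.829 Y205.739
G1 X68.904 Y200.502
G1 X63.667 Y213.427
M5
G0 X42.333 Y205.639
M3 S228
G1 X46.776 Y194.672 F3502
G1 X48.877 Y178.179
G1 X49.302 Y158.729
G1 X48.719 Y138.893
G1 X47.793 Y121.240
G1 X47.190 Y108.340
G1 X47.578 Y102.763
G1 X49.623 Y107.079
M5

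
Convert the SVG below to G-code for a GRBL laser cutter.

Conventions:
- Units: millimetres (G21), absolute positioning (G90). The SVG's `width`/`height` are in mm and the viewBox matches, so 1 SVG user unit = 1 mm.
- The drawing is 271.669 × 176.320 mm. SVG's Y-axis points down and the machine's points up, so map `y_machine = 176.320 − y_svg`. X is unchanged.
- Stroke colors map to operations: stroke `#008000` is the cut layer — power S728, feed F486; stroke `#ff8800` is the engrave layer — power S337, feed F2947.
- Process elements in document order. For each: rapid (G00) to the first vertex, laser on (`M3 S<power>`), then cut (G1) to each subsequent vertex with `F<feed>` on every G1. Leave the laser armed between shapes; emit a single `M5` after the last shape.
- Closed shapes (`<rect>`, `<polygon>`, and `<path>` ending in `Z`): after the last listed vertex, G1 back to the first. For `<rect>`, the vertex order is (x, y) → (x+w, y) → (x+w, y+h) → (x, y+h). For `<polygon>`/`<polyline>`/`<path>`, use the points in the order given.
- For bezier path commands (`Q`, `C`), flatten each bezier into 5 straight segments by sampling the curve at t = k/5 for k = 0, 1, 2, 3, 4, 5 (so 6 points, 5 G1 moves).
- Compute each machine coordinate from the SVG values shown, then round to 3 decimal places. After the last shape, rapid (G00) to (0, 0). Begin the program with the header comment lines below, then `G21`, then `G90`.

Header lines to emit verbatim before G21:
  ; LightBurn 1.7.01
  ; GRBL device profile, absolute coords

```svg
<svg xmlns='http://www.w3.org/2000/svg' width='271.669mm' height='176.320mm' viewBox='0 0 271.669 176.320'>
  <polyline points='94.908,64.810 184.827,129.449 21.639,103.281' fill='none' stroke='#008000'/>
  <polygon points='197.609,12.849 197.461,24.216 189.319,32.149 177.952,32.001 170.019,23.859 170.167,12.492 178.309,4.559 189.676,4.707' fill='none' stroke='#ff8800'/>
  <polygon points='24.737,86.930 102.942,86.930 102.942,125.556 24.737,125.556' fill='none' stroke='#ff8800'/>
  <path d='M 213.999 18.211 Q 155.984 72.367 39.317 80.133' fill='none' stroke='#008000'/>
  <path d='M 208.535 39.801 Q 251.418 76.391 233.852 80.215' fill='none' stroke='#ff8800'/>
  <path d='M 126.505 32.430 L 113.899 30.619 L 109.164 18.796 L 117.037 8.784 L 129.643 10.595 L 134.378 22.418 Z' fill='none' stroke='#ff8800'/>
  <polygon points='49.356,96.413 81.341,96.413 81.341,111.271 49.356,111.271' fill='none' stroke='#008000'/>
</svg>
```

viewBox `0 0 271.669 176.320` with mm width/height → 1 unit = 1 mm. Flip: y_m = 176.320 − y_svg.

**Shape 1** — `<polyline>` open polyline, stroke `#008000` → cut (S728, F486). Machine vertices: (94.908,111.510) → (184.827,46.871) → (21.639,73.039). Open path.

**Shape 2** — `<polygon>` regular polygon, stroke `#ff8800` → engrave (S337, F2947). Machine vertices: (197.609,163.471) → (197.461,152.104) → (189.319,144.171) → (177.952,144.319) → (170.019,152.461) → (170.167,163.828) → (178.309,171.761) → (189.676,171.613) → (197.609,163.471). Closed: final G1 returns to the first vertex.

**Shape 3** — `<polygon>` rectangle, stroke `#ff8800` → engrave (S337, F2947). Machine vertices: (24.737,89.390) → (102.942,89.390) → (102.942,50.764) → (24.737,50.764) → (24.737,89.390). Closed: final G1 returns to the first vertex.

**Shape 4** — `<path>` quadratic bezier, stroke `#008000` → cut (S728, F486). Control points (SVG): P0=(213.999,18.211), P1=(155.984,72.367), P2=(39.317,80.133); sampled at t=k/5. Machine vertices: (213.999,158.109) → (188.447,138.302) → (158.203,122.207) → (123.266,109.822) → (83.638,101.149) → (39.317,96.187). Open path.

**Shape 5** — `<path>` quadratic bezier, stroke `#ff8800` → engrave (S337, F2947). Control points (SVG): P0=(208.535,39.801), P1=(251.418,76.391), P2=(233.852,80.215); sampled at t=k/5. Machine vertices: (208.535,136.519) → (223.270,123.194) → (233.170,112.490) → (238.233,104.407) → (238.460,98.945) → (233.852,96.105). Open path.

**Shape 6** — `<path>` regular polygon, stroke `#ff8800` → engrave (S337, F2947). Machine vertices: (126.505,143.890) → (113.899,145.701) → (109.164,157.524) → (117.037,167.536) → (129.643,165.725) → (134.378,153.902) → (126.505,143.890). Closed: final G1 returns to the first vertex.

**Shape 7** — `<polygon>` rectangle, stroke `#008000` → cut (S728, F486). Machine vertices: (49.356,79.907) → (81.341,79.907) → (81.341,65.049) → (49.356,65.049) → (49.356,79.907). Closed: final G1 returns to the first vertex.

; LightBurn 1.7.01
; GRBL device profile, absolute coords
G21
G90
G00 X94.908 Y111.510
M3 S728
G1 X184.827 Y46.871 F486
G1 X21.639 Y73.039 F486
G00 X197.609 Y163.471
M3 S337
G1 X197.461 Y152.104 F2947
G1 X189.319 Y144.171 F2947
G1 X177.952 Y144.319 F2947
G1 X170.019 Y152.461 F2947
G1 X170.167 Y163.828 F2947
G1 X178.309 Y171.761 F2947
G1 X189.676 Y171.613 F2947
G1 X197.609 Y163.471 F2947
G00 X24.737 Y89.390
M3 S337
G1 X102.942 Y89.390 F2947
G1 X102.942 Y50.764 F2947
G1 X24.737 Y50.764 F2947
G1 X24.737 Y89.390 F2947
G00 X213.999 Y158.109
M3 S728
G1 X188.447 Y138.302 F486
G1 X158.203 Y122.207 F486
G1 X123.266 Y109.822 F486
G1 X83.638 Y101.149 F486
G1 X39.317 Y96.187 F486
G00 X208.535 Y136.519
M3 S337
G1 X223.270 Y123.194 F2947
G1 X233.170 Y112.490 F2947
G1 X238.233 Y104.407 F2947
G1 X238.460 Y98.945 F2947
G1 X233.852 Y96.105 F2947
G00 X126.505 Y143.890
M3 S337
G1 X113.899 Y145.701 F2947
G1 X109.164 Y157.524 F2947
G1 X117.037 Y167.536 F2947
G1 X129.643 Y165.725 F2947
G1 X134.378 Y153.902 F2947
G1 X126.505 Y143.890 F2947
G00 X49.356 Y79.907
M3 S728
G1 X81.341 Y79.907 F486
G1 X81.341 Y65.049 F486
G1 X49.356 Y65.049 F486
G1 X49.356 Y79.907 F486
M5
G00 X0.000 Y0.000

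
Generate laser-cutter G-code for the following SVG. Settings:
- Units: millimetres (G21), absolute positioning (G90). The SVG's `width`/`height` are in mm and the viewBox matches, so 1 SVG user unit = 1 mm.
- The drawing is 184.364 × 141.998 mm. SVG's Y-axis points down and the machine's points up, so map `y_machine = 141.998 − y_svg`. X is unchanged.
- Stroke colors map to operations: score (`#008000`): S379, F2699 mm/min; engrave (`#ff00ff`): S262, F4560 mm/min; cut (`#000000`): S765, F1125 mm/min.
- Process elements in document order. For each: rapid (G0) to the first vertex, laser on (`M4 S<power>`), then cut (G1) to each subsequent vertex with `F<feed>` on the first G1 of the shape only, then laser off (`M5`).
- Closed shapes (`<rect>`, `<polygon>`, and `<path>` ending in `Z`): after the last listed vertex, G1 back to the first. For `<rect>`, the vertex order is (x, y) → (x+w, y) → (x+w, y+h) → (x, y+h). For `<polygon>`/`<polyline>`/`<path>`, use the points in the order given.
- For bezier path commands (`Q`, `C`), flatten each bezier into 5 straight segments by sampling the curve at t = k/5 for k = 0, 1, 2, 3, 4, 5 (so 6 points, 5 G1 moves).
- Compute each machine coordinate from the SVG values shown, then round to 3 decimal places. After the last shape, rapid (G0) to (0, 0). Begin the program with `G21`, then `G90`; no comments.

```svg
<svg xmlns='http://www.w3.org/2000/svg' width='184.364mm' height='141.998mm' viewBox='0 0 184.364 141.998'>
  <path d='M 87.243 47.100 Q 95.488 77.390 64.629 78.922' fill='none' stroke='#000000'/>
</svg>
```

G21
G90
G0 X87.243 Y94.898
M4 S765
G1 X88.977 Y83.932 F1125
G1 X87.582 Y75.267
G1 X83.060 Y68.903
G1 X75.408 Y64.839
G1 X64.629 Y63.076
M5
G0 X0.000 Y0.000

viewBox `0 0 184.364 141.998` with mm width/height → 1 unit = 1 mm. Flip: y_m = 141.998 − y_svg.

**Shape 1** — `<path>` quadratic bezier, stroke `#000000` → cut (S765, F1125). Control points (SVG): P0=(87.243,47.100), P1=(95.488,77.390), P2=(64.629,78.922); sampled at t=k/5. Machine vertices: (87.243,94.898) → (88.977,83.932) → (87.582,75.267) → (83.060,68.903) → (75.408,64.839) → (64.629,63.076). Open path.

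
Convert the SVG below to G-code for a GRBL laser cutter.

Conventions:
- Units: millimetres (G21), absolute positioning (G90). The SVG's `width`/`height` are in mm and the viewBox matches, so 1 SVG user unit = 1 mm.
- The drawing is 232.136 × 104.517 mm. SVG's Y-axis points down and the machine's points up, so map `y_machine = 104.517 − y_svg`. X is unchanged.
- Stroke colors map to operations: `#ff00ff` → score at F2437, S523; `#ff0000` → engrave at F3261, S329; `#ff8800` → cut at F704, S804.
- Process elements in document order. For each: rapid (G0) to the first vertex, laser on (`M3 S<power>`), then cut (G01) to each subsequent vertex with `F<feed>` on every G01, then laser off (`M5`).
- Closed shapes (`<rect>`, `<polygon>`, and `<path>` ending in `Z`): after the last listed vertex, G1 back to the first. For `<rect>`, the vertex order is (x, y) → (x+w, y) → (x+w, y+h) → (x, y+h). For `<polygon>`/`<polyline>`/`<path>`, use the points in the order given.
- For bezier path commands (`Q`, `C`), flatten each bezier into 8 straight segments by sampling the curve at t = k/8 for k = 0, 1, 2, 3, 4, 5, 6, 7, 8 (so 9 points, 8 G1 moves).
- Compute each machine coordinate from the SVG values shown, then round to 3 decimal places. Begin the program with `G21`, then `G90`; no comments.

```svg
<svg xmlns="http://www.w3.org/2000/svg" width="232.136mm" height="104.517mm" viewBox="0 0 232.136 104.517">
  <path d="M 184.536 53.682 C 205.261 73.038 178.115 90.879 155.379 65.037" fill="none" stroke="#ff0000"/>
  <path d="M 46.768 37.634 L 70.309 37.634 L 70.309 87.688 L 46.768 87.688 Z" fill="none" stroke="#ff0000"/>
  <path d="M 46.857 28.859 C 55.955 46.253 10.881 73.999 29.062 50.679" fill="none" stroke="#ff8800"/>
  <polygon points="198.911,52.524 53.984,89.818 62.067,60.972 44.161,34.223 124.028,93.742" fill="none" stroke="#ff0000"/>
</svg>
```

G21
G90
G0 X184.536 Y50.835
M3 S329
G01 X190.166 Y43.730 F3261
G01 X191.921 Y37.261 F3261
G01 X190.413 Y31.922 F3261
G01 X186.255 Y28.208 F3261
G01 X180.060 Y26.613 F3261
G01 X172.441 Y27.630 F3261
G01 X164.010 Y31.755 F3261
G01 X155.379 Y39.480 F3261
M5
G0 X46.768 Y66.883
M3 S329
G01 X70.309 Y66.883 F3261
G01 X70.309 Y16.829 F3261
G01 X46.768 Y16.829 F3261
G01 X46.768 Y66.883 F3261
M5
G0 X46.857 Y75.658
M3 S804
G01 X47.959 Y68.770 F704
G01 X45.358 Y61.631 F704
G01 X40.431 Y54.961 F704
G01 X34.553 Y49.480 F704
G01 X29.102 Y45.908 F704
G01 X25.452 Y44.963 F704
G01 X24.980 Y47.367 F704
G01 X29.062 Y53.838 F704
M5
G0 X198.911 Y51.993
M3 S329
G01 X53.984 Y14.699 F3261
G01 X62.067 Y43.545 F3261
G01 X44.161 Y70.294 F3261
G01 X124.028 Y10.775 F3261
G01 X198.911 Y51.993 F3261
M5

viewBox `0 0 232.136 104.517` with mm width/height → 1 unit = 1 mm. Flip: y_m = 104.517 − y_svg.

**Shape 1** — `<path>` cubic bezier, stroke `#ff0000` → engrave (S329, F3261). Control points (SVG): P0=(184.536,53.682), P1=(205.261,73.038), P2=(178.115,90.879), P3=(155.379,65.037); sampled at t=k/8. Machine vertices: (184.536,50.835) → (190.166,43.730) → (191.921,37.261) → (190.413,31.922) → (186.255,28.208) → (180.060,26.613) → (172.441,27.630) → (164.010,31.755) → (155.379,39.480). Open path.

**Shape 2** — `<path>` rectangle, stroke `#ff0000` → engrave (S329, F3261). Machine vertices: (46.768,66.883) → (70.309,66.883) → (70.309,16.829) → (46.768,16.829) → (46.768,66.883). Closed: final G1 returns to the first vertex.

**Shape 3** — `<path>` cubic bezier, stroke `#ff8800` → cut (S804, F704). Control points (SVG): P0=(46.857,28.859), P1=(55.955,46.253), P2=(10.881,73.999), P3=(29.062,50.679); sampled at t=k/8. Machine vertices: (46.857,75.658) → (47.959,68.770) → (45.358,61.631) → (40.431,54.961) → (34.553,49.480) → (29.102,45.908) → (25.452,44.963) → (24.980,47.367) → (29.062,53.838). Open path.

**Shape 4** — `<polygon>` closed polygon, stroke `#ff0000` → engrave (S329, F3261). Machine vertices: (198.911,51.993) → (53.984,14.699) → (62.067,43.545) → (44.161,70.294) → (124.028,10.775) → (198.911,51.993). Closed: final G1 returns to the first vertex.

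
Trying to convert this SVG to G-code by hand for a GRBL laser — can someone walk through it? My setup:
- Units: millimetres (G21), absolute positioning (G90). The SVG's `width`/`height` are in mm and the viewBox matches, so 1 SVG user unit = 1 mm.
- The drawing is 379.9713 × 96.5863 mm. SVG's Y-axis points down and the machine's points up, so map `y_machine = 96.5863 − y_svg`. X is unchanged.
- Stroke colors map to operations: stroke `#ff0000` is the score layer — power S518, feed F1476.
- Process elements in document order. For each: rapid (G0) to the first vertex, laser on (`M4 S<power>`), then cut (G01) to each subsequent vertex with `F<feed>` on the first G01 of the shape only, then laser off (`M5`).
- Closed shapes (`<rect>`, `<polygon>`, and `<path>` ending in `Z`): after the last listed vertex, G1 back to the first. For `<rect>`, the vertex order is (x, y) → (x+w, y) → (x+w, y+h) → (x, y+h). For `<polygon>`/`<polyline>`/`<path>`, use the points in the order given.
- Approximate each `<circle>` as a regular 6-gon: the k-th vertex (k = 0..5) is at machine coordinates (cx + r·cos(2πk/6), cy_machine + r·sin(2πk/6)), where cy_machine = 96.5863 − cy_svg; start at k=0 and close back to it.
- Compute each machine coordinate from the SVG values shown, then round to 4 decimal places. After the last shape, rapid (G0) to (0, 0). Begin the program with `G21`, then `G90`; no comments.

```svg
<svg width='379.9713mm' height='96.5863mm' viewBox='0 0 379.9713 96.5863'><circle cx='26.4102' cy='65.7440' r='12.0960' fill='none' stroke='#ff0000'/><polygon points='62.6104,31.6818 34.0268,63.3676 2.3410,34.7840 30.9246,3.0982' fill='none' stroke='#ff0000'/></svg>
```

Since the viewBox matches the mm dimensions, user units are millimetres directly. The only transform is the Y-flip y_m = 96.5863 − y_svg.

Shape 1 is a circle drawn with `<circle>`. Its stroke #ff0000 means score at S518, F1476. After flipping Y the toolpath is (38.5062,30.8423) → (32.4582,41.3177) → (20.3622,41.3177) → (14.3142,30.8423) → (20.3622,20.3669) → (32.4582,20.3669) → (38.5062,30.8423), returning to the start.

Shape 2 is a regular polygon drawn with `<polygon>`. Its stroke #ff0000 means score at S518, F1476. After flipping Y the toolpath is (62.6104,64.9045) → (34.0268,33.2187) → (2.3410,61.8023) → (30.9246,93.4881) → (62.6104,64.9045), returning to the start.

G21
G90
G0 X38.5062 Y30.8423
M4 S518
G01 X32.4582 Y41.3177 F1476
G01 X20.3622 Y41.3177
G01 X14.3142 Y30.8423
G01 X20.3622 Y20.3669
G01 X32.4582 Y20.3669
G01 X38.5062 Y30.8423
M5
G0 X62.6104 Y64.9045
M4 S518
G01 X34.0268 Y33.2187 F1476
G01 X2.3410 Y61.8023
G01 X30.9246 Y93.4881
G01 X62.6104 Y64.9045
M5
G0 X0.0000 Y0.0000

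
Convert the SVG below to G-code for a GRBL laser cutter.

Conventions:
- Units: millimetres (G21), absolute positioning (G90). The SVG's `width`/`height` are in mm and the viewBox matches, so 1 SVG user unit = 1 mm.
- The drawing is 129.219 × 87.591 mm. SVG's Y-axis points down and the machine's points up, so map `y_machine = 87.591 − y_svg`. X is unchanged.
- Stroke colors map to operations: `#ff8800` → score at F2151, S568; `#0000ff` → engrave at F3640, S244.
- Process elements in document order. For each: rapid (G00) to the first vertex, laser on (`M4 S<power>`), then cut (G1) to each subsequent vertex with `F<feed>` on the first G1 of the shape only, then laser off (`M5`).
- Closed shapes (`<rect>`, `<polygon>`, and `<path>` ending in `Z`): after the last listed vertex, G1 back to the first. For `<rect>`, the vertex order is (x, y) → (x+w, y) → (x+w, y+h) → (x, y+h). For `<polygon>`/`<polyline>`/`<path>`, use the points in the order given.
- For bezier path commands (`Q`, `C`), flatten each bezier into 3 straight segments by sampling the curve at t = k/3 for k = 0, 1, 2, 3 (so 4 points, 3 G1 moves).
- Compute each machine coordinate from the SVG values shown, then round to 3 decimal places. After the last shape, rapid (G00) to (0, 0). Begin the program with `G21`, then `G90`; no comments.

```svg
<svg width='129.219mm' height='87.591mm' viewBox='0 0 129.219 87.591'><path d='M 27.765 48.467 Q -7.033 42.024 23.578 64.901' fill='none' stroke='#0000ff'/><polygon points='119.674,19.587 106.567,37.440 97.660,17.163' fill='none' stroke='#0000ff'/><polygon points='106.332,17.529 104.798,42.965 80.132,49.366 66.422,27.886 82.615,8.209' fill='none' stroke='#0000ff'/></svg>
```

viewBox `0 0 129.219 87.591` with mm width/height → 1 unit = 1 mm. Flip: y_m = 87.591 − y_svg.

**Shape 1** — `<path>` quadratic bezier, stroke `#0000ff` → engrave (S244, F3640). Control points (SVG): P0=(27.765,48.467), P1=(-7.033,42.024), P2=(23.578,64.901); sampled at t=k/3. Machine vertices: (27.765,39.124) → (11.834,40.162) → (10.438,34.684) → (23.578,22.690). Open path.

**Shape 2** — `<polygon>` regular polygon, stroke `#0000ff` → engrave (S244, F3640). Machine vertices: (119.674,68.004) → (106.567,50.151) → (97.660,70.428) → (119.674,68.004). Closed: final G1 returns to the first vertex.

**Shape 3** — `<polygon>` regular polygon, stroke `#0000ff` → engrave (S244, F3640). Machine vertices: (106.332,70.062) → (104.798,44.626) → (80.132,38.225) → (66.422,59.705) → (82.615,79.382) → (106.332,70.062). Closed: final G1 returns to the first vertex.

G21
G90
G00 X27.765 Y39.124
M4 S244
G1 X11.834 Y40.162 F3640
G1 X10.438 Y34.684
G1 X23.578 Y22.690
M5
G00 X119.674 Y68.004
M4 S244
G1 X106.567 Y50.151 F3640
G1 X97.660 Y70.428
G1 X119.674 Y68.004
M5
G00 X106.332 Y70.062
M4 S244
G1 X104.798 Y44.626 F3640
G1 X80.132 Y38.225
G1 X66.422 Y59.705
G1 X82.615 Y79.382
G1 X106.332 Y70.062
M5
G00 X0.000 Y0.000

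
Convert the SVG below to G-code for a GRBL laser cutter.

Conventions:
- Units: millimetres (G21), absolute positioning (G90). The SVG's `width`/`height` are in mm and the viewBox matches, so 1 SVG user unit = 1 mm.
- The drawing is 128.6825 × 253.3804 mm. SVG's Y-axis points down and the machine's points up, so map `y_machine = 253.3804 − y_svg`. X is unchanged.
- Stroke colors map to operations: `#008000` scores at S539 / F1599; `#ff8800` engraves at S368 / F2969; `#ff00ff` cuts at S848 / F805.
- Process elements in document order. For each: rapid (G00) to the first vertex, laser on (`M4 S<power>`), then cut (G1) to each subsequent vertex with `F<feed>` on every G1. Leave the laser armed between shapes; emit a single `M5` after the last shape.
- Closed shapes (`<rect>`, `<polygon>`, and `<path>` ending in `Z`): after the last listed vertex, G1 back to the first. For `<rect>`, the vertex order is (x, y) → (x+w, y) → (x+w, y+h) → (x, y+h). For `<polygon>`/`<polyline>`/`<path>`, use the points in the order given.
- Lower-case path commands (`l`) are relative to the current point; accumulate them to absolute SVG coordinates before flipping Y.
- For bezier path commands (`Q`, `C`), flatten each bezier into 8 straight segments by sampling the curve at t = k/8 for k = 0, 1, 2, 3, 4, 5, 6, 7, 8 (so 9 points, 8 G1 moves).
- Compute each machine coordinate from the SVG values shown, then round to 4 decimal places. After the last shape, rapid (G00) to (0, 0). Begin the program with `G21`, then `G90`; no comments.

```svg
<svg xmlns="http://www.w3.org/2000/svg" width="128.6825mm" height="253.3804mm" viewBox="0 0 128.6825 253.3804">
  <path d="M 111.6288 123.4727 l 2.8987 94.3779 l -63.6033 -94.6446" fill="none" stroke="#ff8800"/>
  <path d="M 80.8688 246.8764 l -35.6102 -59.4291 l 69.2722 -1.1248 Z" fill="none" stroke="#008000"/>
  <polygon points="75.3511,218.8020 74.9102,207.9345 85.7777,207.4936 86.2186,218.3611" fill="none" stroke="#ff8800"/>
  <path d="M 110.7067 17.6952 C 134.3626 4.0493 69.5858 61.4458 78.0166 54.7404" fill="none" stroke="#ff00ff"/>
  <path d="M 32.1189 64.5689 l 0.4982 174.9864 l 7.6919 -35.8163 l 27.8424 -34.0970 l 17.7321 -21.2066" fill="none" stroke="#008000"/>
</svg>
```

G21
G90
G00 X111.6288 Y129.9077
M4 S368
G1 X114.5275 Y35.5298 F2969
G1 X50.9242 Y130.1744 F2969
G00 X80.8688 Y6.5040
M4 S539
G1 X45.2586 Y65.9331 F1599
G1 X114.5308 Y67.0579 F1599
G1 X80.8688 Y6.5040 F1599
G00 X75.3511 Y34.5784
M4 S368
G1 X74.9102 Y45.4459 F2969
G1 X85.7777 Y45.8868 F2969
G1 X86.2186 Y35.0193 F2969
G1 X75.3511 Y34.5784 F2969
G00 X110.7067 Y235.6852
M4 S848
G1 X115.7481 Y237.7363 F805
G1 X114.3931 Y234.7108 F805
G1 X108.5360 Y228.1926 F805
G1 X100.0711 Y219.7653 F805
G1 X90.8924 Y211.0127 F805
G1 X82.8943 Y203.5184 F805
G1 X77.9710 Y198.8663 F805
G1 X78.0166 Y198.6400 F805
G00 X32.1189 Y188.8115
M4 S539
G1 X32.6171 Y13.8251 F1599
G1 X40.3090 Y49.6414 F1599
G1 X68.1514 Y83.7384 F1599
G1 X85.8835 Y104.9450 F1599
M5
G00 X0.0000 Y0.0000

Since the viewBox matches the mm dimensions, user units are millimetres directly. The only transform is the Y-flip y_m = 253.3804 − y_svg.

Shape 1 is a open polyline drawn with `<path>`. Its stroke #ff8800 means engrave at S368, F2969. After flipping Y the toolpath is (111.6288,129.9077) → (114.5275,35.5298) → (50.9242,130.1744).

Shape 2 is a regular polygon drawn with `<path>`. Its stroke #008000 means score at S539, F1599. After flipping Y the toolpath is (80.8688,6.5040) → (45.2586,65.9331) → (114.5308,67.0579) → (80.8688,6.5040), returning to the start.

Shape 3 is a regular polygon drawn with `<polygon>`. Its stroke #ff8800 means engrave at S368, F2969. After flipping Y the toolpath is (75.3511,34.5784) → (74.9102,45.4459) → (85.7777,45.8868) → (86.2186,35.0193) → (75.3511,34.5784), returning to the start.

Shape 4 is a cubic bezier drawn with `<path>`. Its stroke #ff00ff means cut at S848, F805. After flipping Y the toolpath is (110.7067,235.6852) → (115.7481,237.7363) → (114.3931,234.7108) → (108.5360,228.1926) → (100.0711,219.7653) → (90.8924,211.0127) → (82.8943,203.5184) → (77.9710,198.8663) → (78.0166,198.6400).

Shape 5 is a open polyline drawn with `<path>`. Its stroke #008000 means score at S539, F1599. After flipping Y the toolpath is (32.1189,188.8115) → (32.6171,13.8251) → (40.3090,49.6414) → (68.1514,83.7384) → (85.8835,104.9450).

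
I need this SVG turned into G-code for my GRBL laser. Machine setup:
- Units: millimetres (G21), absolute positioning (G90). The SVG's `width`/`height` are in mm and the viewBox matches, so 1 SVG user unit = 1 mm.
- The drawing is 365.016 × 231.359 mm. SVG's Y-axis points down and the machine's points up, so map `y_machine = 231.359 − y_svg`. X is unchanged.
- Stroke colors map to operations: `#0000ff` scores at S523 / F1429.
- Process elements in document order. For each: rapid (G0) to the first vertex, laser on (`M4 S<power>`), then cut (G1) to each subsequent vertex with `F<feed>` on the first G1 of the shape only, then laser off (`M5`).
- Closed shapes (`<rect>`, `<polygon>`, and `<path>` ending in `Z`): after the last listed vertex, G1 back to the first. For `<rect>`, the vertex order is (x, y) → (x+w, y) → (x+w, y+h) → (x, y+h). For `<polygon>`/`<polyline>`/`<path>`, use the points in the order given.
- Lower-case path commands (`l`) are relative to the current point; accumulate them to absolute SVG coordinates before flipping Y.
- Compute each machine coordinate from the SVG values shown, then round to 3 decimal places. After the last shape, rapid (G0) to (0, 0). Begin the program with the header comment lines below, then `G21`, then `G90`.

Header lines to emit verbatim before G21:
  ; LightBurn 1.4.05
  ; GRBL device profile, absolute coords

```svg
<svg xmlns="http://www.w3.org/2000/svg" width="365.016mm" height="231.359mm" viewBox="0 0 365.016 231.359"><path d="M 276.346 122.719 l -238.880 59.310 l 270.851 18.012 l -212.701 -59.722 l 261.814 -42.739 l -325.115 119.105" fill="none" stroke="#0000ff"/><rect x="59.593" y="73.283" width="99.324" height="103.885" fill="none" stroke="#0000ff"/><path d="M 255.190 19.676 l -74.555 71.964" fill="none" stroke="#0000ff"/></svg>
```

viewBox `0 0 365.016 231.359` with mm width/height → 1 unit = 1 mm. Flip: y_m = 231.359 − y_svg.

**Shape 1** — `<path>` open polyline, stroke `#0000ff` → score (S523, F1429). Machine vertices: (276.346,108.640) → (37.466,49.330) → (308.317,31.318) → (95.616,91.040) → (357.430,133.779) → (32.315,14.674). Open path.

**Shape 2** — `<rect>` rectangle, stroke `#0000ff` → score (S523, F1429). Machine vertices: (59.593,158.076) → (158.917,158.076) → (158.917,54.191) → (59.593,54.191) → (59.593,158.076). Closed: final G1 returns to the first vertex.

**Shape 3** — `<path>` line segment, stroke `#0000ff` → score (S523, F1429). Machine vertices: (255.190,211.683) → (180.635,139.719). Open path.

; LightBurn 1.4.05
; GRBL device profile, absolute coords
G21
G90
G0 X276.346 Y108.640
M4 S523
G1 X37.466 Y49.330 F1429
G1 X308.317 Y31.318
G1 X95.616 Y91.040
G1 X357.430 Y133.779
G1 X32.315 Y14.674
M5
G0 X59.593 Y158.076
M4 S523
G1 X158.917 Y158.076 F1429
G1 X158.917 Y54.191
G1 X59.593 Y54.191
G1 X59.593 Y158.076
M5
G0 X255.190 Y211.683
M4 S523
G1 X180.635 Y139.719 F1429
M5
G0 X0.000 Y0.000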